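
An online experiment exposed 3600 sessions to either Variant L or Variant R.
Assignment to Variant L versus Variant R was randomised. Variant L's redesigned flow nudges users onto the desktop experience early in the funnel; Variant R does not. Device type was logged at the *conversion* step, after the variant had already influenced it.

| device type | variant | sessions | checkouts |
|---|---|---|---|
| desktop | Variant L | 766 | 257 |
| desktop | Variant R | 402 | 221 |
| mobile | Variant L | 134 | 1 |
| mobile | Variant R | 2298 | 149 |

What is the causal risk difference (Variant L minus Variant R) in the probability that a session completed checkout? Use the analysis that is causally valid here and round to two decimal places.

Variant R is higher inside every device type stratum but Variant L is higher in aggregate. Whether to stratify depends on how device type relates to the variant.
Because the variant influences device type, device type is a post-treatment mediator, not a confounder. Stratifying on it would bias the estimate; the causal effect is the crude pooled difference.
The causal difference is the pooled difference: 0.287 − 0.137 = +0.150.

+0.15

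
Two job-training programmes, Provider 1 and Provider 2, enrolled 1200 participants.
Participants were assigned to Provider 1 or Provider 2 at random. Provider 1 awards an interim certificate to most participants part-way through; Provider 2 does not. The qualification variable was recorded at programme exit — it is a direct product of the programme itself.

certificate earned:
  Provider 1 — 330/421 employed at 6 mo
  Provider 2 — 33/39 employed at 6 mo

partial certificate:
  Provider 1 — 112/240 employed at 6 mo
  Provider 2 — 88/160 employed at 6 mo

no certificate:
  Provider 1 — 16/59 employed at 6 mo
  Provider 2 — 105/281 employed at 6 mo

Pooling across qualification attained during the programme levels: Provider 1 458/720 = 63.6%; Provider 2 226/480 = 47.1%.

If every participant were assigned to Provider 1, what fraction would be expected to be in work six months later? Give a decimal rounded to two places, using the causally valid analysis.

The stratified and pooled comparisons disagree (Provider 2 wins within each qualification attained during the programme; Provider 1 wins overall), so the answer turns on the causal role of qualification attained during the programme.
Qualification attained during the programme here is a post-treatment variable shaped by the programme; conditioning on it would introduce bias rather than remove it. The overall comparison is the causal one.
So P(outcome | do(Provider 1)) is just the pooled rate for Provider 1: 458/720 = 0.636.

0.64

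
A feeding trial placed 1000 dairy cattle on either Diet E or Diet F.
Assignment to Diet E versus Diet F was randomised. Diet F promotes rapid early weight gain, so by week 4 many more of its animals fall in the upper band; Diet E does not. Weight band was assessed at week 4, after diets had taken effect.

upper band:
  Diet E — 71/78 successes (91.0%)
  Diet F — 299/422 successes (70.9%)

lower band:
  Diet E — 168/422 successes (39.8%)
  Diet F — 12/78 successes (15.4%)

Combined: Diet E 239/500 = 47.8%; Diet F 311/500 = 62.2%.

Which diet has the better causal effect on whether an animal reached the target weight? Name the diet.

Week-4 weight band lies on the pathway diet → week-4 weight band → outcome, so adjusting for it blocks the indirect effect. For the total causal effect of diet, use the unadjusted pooled rates.
Pooled: Diet E 47.8% vs Diet F 62.2%; Diet F is higher overall.

Diet F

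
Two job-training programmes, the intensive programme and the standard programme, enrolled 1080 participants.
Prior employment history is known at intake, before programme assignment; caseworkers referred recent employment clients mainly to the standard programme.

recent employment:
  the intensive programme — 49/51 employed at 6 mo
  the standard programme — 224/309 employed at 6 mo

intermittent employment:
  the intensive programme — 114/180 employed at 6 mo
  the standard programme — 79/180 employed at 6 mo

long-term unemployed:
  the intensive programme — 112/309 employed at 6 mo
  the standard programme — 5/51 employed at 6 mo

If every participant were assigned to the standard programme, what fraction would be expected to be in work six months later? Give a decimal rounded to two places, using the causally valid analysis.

The imbalance in prior employment history arose from how participants were allocated, not from anything the programme did; and prior employment history independently affects the outcome. The pooled gap is confounded — condition on prior employment history.
Standardising the standard programme to the population prior employment history mix: 0.333·224/309 + 0.333·79/180 + 0.333·5/51 = 0.421.

0.42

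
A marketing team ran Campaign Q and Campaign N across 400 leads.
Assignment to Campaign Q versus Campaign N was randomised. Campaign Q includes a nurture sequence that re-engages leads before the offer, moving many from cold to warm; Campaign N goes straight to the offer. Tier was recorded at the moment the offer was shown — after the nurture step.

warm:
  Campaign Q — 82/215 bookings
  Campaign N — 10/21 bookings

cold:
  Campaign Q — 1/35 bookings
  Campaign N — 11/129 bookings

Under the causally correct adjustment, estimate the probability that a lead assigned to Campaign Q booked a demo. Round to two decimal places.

Within every engagement tier level Campaign N has the higher rate, yet pooled Campaign Q does — Simpson's reversal.
The distribution of engagement tier is itself part of what the campaign does — it is an intermediate outcome. Holding it fixed would remove that part of the effect; the total effect is the pooled difference.
So P(outcome | do(Campaign Q)) is just the pooled rate for Campaign Q: 83/250 = 0.332.

0.33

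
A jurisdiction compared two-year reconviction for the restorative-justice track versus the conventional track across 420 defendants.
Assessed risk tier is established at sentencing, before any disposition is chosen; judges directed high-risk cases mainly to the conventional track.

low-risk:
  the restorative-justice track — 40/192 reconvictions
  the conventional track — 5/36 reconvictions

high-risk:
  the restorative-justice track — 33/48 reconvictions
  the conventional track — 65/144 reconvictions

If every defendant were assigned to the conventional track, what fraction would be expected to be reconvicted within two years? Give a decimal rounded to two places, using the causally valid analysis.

The assessed risk tier-specific comparison favours the conventional track throughout, but the pooled figures favour the restorative-justice track. The question is whether to condition on assessed risk tier.
Here assessed risk tier is a common cause — it drives both which disposition a case falls under and the outcome. The crude comparison mixes populations; the stratum-specific rates are the causally relevant ones.
Standardising the conventional track to the population assessed risk tier mix: 0.543·5/36 + 0.457·65/144 = 0.282.

0.28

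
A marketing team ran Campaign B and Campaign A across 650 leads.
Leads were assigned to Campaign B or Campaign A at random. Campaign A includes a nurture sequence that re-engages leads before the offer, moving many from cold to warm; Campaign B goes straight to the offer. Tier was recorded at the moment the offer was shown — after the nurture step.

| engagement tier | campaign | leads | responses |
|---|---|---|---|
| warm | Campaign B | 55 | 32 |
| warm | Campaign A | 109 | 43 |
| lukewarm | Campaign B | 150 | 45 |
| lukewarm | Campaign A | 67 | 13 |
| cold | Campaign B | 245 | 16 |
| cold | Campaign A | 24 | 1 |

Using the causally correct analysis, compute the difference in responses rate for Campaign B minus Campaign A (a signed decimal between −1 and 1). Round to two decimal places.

-0.08

Engagement tier here is a post-treatment variable shaped by the campaign; conditioning on it would introduce bias rather than remove it. The overall comparison is the causal one.
The causal difference is the pooled difference: 0.207 − 0.285 = -0.078.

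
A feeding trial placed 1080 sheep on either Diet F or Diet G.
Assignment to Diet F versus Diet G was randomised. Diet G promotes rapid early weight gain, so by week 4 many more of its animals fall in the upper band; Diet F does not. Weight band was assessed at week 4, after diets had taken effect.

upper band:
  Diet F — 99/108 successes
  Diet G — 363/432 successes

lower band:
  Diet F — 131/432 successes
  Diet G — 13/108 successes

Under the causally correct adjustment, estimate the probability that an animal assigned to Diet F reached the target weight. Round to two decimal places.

0.43

The week-4 weight band-specific comparison favours Diet F throughout, but the pooled figures favour Diet G. The question is whether to condition on week-4 weight band.
Week-4 weight band here is a post-treatment variable shaped by the diet; conditioning on it would introduce bias rather than remove it. The overall comparison is the causal one.
So P(outcome | do(Diet F)) is just the pooled rate for Diet F: 230/540 = 0.426.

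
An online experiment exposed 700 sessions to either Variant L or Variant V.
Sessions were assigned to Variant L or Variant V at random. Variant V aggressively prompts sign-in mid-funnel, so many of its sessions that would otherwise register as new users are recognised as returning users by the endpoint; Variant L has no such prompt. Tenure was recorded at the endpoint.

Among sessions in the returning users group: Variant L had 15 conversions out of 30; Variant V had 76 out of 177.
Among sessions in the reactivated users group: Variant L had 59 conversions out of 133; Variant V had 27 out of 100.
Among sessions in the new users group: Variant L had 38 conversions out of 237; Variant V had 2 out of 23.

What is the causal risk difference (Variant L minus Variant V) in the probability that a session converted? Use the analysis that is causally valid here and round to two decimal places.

-0.07

The user tenure-specific comparison favours Variant L throughout, but the pooled figures favour Variant V. The question is whether to condition on user tenure.
User tenure lies on the pathway variant → user tenure → outcome, so adjusting for it blocks the indirect effect. For the total causal effect of variant, use the unadjusted pooled rates.
The causal difference is the pooled difference: 0.280 − 0.350 = -0.070.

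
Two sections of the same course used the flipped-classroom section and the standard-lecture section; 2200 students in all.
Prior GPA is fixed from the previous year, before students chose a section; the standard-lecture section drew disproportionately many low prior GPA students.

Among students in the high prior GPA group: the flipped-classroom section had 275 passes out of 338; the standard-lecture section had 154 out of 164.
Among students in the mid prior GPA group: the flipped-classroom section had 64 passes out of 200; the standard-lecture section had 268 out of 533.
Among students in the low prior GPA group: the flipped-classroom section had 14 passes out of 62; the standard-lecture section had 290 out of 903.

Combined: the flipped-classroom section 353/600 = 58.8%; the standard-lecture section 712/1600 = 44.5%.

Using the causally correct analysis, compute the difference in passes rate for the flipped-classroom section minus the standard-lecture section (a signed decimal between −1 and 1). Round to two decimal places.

-0.13

The stratified and pooled comparisons disagree (the standard-lecture section wins within each prior GPA band; the flipped-classroom section wins overall), so the answer turns on the causal role of prior GPA band.
The imbalance in prior GPA band arose from how students were allocated, not from anything the teaching method did; and prior GPA band independently affects the outcome. The pooled gap is confounded — condition on prior GPA band.
Adjusting over the population distribution of prior GPA band: 0.228·(0.814−0.939) + 0.333·(0.320−0.503) + 0.439·(0.226−0.321) = -0.131.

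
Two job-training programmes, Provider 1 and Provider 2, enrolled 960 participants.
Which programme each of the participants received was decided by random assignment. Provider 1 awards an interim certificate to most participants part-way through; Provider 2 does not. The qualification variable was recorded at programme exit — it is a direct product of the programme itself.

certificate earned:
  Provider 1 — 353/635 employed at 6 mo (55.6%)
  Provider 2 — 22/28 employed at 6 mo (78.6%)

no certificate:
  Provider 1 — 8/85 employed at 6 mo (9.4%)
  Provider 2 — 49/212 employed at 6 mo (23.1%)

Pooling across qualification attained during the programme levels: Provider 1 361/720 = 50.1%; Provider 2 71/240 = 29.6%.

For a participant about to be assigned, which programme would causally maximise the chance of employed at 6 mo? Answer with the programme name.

Within every qualification attained during the programme level Provider 2 has the higher rate, yet pooled Provider 1 does — Simpson's reversal.
Qualification attained during the programme is recorded after the programme and is itself shifted by it — it sits on the causal path from programme to outcome. Conditioning on a mediator would strip out part of the effect we want; the pooled comparison gives the total causal effect.
Pooled: Provider 1 50.1% vs Provider 2 29.6%; Provider 1 is higher overall.

Provider 1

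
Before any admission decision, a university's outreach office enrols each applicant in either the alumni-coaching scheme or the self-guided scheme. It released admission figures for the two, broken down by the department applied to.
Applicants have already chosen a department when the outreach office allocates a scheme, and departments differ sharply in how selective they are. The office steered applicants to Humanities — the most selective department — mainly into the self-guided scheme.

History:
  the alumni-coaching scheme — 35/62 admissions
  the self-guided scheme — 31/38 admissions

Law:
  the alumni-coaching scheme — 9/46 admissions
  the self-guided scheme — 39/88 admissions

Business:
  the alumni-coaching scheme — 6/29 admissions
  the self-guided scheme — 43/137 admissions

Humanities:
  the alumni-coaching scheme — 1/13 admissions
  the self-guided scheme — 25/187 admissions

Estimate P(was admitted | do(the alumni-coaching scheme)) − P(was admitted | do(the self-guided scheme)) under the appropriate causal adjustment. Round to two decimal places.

-0.15

the self-guided scheme is higher inside every department stratum but the alumni-coaching scheme is higher in aggregate. Whether to stratify depends on how department relates to the outreach scheme.
Department satisfies the back-door criterion: it is not a descendant of the outreach scheme, and it blocks the spurious path from outreach scheme to outcome. Adjusting for it (i.e., using the within-department rates) gives the causal effect.
Adjusting over the population distribution of department: 0.167·(0.565−0.816) + 0.223·(0.196−0.443) + 0.277·(0.207−0.314) + 0.333·(0.077−0.134) = -0.146.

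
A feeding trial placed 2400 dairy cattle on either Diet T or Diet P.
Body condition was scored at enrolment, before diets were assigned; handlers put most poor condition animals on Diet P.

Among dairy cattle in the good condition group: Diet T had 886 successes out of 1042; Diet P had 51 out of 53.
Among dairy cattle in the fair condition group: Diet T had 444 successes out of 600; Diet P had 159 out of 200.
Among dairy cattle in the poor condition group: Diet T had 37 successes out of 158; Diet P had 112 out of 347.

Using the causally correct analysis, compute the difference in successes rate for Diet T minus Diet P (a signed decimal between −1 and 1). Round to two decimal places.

The starting body condition-specific comparison favours Diet P throughout, but the pooled figures favour Diet T. The question is whether to condition on starting body condition.
The imbalance in starting body condition arose from how dairy cattle were allocated, not from anything the diet did; and starting body condition independently affects the outcome. The pooled gap is confounded — condition on starting body condition.
Adjusting over the population distribution of starting body condition: 0.456·(0.850−0.962) + 0.333·(0.740−0.795) + 0.210·(0.234−0.323) = -0.088.

-0.09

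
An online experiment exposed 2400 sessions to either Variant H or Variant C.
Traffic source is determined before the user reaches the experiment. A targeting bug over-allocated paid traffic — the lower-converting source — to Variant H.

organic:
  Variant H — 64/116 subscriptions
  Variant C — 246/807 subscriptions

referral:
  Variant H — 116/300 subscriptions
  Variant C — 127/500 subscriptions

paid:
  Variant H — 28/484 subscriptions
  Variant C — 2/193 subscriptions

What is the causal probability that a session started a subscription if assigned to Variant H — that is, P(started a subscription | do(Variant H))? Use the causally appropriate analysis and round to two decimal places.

0.36

Since traffic source is a pre-existing factor (not a product of the variant) and it affects the outcome on its own, it is a confounder. The stratified rates, not the pooled rate, identify the causal effect.
Standardising Variant H to the population traffic source mix: 0.385·64/116 + 0.333·116/300 + 0.282·28/484 = 0.357.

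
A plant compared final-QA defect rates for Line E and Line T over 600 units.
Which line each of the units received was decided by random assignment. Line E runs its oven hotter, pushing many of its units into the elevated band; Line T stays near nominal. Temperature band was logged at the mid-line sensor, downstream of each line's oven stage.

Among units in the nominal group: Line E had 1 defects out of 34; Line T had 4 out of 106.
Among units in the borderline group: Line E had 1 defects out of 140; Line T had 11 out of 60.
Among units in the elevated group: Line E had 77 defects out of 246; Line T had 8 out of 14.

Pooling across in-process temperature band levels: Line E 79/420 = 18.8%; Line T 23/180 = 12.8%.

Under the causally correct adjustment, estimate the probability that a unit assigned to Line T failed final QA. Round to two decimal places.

0.13

Within every in-process temperature band level Line E has the lower rate, yet pooled Line T does — Simpson's reversal.
Stratifying would compare lines among units the lines themselves sorted into in-process temperature band groups — a form of selection on an intermediate. The unconditioned pooled rates give the total causal effect.
So P(outcome | do(Line T)) is just the pooled rate for Line T: 23/180 = 0.128.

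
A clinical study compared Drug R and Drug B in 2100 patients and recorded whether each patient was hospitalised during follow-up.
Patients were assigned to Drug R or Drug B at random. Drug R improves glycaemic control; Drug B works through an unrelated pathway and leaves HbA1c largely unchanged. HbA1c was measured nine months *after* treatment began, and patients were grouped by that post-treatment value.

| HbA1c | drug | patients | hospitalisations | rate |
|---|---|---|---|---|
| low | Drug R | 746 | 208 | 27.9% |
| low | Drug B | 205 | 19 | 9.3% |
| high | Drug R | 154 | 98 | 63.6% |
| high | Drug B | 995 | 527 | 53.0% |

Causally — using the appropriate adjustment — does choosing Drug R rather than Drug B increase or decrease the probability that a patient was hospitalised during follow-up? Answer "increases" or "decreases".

The HbA1c-specific comparison favours Drug B throughout, but the pooled figures favour Drug R. The question is whether to condition on HbA1c.
HbA1c here is a post-treatment variable shaped by the drug; conditioning on it would introduce bias rather than remove it. The overall comparison is the causal one.
Pooled: Drug R 34.0% vs Drug B 45.5%; Drug R is lower overall.

decreases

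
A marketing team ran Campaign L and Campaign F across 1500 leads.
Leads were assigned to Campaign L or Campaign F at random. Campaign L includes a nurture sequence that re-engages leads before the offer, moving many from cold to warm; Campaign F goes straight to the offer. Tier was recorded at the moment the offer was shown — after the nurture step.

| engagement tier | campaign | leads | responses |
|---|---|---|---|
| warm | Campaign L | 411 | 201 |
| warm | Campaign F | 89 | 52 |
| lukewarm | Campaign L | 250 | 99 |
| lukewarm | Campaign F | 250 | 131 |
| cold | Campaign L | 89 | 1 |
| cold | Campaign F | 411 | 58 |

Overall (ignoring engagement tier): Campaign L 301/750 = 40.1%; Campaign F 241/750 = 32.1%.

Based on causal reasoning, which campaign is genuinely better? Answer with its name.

Engagement tier lies on the pathway campaign → engagement tier → outcome, so adjusting for it blocks the indirect effect. For the total causal effect of campaign, use the unadjusted pooled rates.
Pooled: Campaign L 40.1% vs Campaign F 32.1%; Campaign L is higher overall.

Campaign L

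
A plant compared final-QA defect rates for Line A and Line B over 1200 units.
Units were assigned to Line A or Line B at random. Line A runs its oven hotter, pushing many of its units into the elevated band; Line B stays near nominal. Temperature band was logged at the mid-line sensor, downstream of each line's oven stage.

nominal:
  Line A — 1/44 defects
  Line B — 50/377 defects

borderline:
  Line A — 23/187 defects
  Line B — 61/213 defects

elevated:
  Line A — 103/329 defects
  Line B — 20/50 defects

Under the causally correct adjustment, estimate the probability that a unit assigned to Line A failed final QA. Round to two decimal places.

Line A is lower inside every in-process temperature band stratum but Line B is lower in aggregate. Whether to stratify depends on how in-process temperature band relates to the line.
Stratifying would compare lines among units the lines themselves sorted into in-process temperature band groups — a form of selection on an intermediate. The unconditioned pooled rates give the total causal effect.
So P(outcome | do(Line A)) is just the pooled rate for Line A: 127/560 = 0.227.

0.23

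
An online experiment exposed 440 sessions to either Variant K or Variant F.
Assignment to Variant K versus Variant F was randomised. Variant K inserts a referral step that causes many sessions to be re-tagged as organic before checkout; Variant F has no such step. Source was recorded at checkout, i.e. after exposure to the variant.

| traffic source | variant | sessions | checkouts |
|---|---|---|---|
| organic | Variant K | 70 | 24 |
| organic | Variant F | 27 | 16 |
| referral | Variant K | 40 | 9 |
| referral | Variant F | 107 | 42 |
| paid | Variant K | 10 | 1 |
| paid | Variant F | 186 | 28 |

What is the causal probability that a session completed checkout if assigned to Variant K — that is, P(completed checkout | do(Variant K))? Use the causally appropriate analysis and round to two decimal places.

0.28

The stratified and pooled comparisons disagree (Variant F wins within each traffic source; Variant K wins overall), so the answer turns on the causal role of traffic source.
Traffic source here is a post-treatment variable shaped by the variant; conditioning on it would introduce bias rather than remove it. The overall comparison is the causal one.
So P(outcome | do(Variant K)) is just the pooled rate for Variant K: 34/120 = 0.283.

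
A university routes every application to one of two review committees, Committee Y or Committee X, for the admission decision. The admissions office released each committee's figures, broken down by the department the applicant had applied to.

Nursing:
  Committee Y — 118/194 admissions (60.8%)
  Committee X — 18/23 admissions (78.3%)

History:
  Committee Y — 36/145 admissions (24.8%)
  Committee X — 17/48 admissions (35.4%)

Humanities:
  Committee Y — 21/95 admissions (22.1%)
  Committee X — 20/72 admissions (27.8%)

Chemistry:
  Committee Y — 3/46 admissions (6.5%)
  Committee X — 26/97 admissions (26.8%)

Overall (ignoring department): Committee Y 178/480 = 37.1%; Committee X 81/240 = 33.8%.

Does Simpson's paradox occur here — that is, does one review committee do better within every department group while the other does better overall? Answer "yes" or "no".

Within each department level (Nursing 60.8% vs 78.3%; History 24.8% vs 35.4%; Humanities 22.1% vs 27.8%; Chemistry 6.5% vs 26.8%), Committee X has the higher rate every time. Pooled: 37.1% vs 33.8% — Committee Y has the higher rate overall. The two comparisons disagree.

yes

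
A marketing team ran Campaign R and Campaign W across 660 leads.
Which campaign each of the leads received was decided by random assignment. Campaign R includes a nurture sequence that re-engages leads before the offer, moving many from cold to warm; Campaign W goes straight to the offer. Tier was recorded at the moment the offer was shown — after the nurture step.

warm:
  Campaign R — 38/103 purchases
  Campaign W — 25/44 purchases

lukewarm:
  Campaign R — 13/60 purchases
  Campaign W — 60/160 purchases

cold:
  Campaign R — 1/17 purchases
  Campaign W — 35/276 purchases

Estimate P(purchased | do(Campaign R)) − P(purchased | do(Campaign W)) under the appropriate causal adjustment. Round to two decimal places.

+0.04

Engagement tier lies on the pathway campaign → engagement tier → outcome, so adjusting for it blocks the indirect effect. For the total causal effect of campaign, use the unadjusted pooled rates.
The causal difference is the pooled difference: 0.289 − 0.250 = +0.039.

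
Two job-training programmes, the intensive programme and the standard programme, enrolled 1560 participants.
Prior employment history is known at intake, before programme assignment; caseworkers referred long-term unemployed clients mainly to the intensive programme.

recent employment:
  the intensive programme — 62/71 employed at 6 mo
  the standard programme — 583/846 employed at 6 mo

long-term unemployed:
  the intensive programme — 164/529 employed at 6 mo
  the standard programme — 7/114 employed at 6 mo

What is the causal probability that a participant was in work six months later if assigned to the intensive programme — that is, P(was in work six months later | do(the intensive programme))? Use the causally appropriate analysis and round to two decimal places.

Nothing the programme does changes prior employment history; the imbalance is an allocation artefact. With prior employment history also predicting the outcome, the pooled figure is confounded, and the within-stratum comparison is the causal one.
Standardising the intensive programme to the population prior employment history mix: 0.588·62/71 + 0.412·164/529 = 0.641.

0.64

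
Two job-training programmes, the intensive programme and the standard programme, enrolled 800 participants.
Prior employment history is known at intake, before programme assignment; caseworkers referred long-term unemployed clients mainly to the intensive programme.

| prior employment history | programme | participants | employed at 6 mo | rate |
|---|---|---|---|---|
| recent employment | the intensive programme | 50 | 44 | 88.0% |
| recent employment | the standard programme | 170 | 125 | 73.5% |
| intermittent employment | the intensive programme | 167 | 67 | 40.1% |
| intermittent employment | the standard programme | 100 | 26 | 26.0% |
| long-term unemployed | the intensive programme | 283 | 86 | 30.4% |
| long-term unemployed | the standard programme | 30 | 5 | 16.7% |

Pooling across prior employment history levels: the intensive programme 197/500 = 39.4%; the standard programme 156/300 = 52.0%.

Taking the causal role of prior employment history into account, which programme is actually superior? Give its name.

the intensive programme

Since prior employment history is a pre-existing factor (not a product of the programme) and it affects the outcome on its own, it is a confounder. The stratified rates, not the pooled rate, identify the causal effect.
Within each level — recent employment: 88.0% vs 73.5%; intermittent employment: 40.1% vs 26.0%; long-term unemployed: 30.4% vs 16.7% — the intensive programme is higher every time.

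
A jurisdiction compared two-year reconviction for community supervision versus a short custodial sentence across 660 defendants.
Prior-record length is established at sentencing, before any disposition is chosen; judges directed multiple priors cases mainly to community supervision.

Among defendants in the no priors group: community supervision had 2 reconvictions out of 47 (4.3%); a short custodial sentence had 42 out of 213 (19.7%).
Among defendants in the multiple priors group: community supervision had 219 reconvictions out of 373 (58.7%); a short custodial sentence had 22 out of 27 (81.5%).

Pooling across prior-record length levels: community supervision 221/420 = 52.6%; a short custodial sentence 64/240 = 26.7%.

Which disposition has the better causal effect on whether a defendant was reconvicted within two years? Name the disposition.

community supervision

Prior-record length satisfies the back-door criterion: it is not a descendant of the disposition, and it blocks the spurious path from disposition to outcome. Adjusting for it (i.e., using the within-prior-record length rates) gives the causal effect.
Within each level — no priors: 4.3% vs 19.7%; multiple priors: 58.7% vs 81.5% — community supervision is lower every time.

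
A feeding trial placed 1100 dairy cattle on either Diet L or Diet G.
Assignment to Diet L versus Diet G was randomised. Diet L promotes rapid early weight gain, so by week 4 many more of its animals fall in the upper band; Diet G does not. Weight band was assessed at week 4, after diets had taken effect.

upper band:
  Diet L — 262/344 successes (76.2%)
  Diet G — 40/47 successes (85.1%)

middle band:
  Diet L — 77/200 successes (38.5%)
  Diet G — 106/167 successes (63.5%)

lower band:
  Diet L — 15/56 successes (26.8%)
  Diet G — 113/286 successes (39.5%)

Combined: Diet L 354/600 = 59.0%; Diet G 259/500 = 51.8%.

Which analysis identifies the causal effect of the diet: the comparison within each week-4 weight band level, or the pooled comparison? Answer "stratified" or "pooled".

pooled

Within every week-4 weight band level Diet G has the higher rate, yet pooled Diet L does — Simpson's reversal.
Stratifying would compare diets among dairy cattle the diets themselves sorted into week-4 weight band groups — a form of selection on an intermediate. The unconditioned pooled rates give the total causal effect.
Pooled: Diet L 59.0% vs Diet G 51.8%; Diet L is higher overall.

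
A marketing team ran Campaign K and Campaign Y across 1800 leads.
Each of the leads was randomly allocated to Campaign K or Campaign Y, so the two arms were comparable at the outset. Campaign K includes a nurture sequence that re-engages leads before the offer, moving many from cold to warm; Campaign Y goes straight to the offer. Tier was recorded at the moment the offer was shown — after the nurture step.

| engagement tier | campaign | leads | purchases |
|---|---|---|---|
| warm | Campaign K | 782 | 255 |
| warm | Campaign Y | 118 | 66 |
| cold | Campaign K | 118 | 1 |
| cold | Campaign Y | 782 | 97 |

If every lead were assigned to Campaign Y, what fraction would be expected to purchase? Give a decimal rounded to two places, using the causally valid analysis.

Engagement tier is recorded after the campaign and is itself shifted by it — it sits on the causal path from campaign to outcome. Conditioning on a mediator would strip out part of the effect we want; the pooled comparison gives the total causal effect.
So P(outcome | do(Campaign Y)) is just the pooled rate for Campaign Y: 163/900 = 0.181.

0.18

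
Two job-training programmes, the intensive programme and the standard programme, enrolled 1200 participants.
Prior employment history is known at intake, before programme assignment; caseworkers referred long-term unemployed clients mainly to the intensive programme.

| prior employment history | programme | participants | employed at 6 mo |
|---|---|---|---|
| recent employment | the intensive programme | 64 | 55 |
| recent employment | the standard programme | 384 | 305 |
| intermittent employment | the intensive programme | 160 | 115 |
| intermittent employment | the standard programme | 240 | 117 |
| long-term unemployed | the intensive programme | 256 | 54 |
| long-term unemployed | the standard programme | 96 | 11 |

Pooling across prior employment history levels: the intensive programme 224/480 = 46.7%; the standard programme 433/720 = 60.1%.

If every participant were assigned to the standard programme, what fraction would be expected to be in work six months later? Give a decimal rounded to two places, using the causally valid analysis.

Prior employment history satisfies the back-door criterion: it is not a descendant of the programme, and it blocks the spurious path from programme to outcome. Adjusting for it (i.e., using the within-prior employment history rates) gives the causal effect.
Standardising the standard programme to the population prior employment history mix: 0.373·305/384 + 0.333·117/240 + 0.293·11/96 = 0.493.

0.49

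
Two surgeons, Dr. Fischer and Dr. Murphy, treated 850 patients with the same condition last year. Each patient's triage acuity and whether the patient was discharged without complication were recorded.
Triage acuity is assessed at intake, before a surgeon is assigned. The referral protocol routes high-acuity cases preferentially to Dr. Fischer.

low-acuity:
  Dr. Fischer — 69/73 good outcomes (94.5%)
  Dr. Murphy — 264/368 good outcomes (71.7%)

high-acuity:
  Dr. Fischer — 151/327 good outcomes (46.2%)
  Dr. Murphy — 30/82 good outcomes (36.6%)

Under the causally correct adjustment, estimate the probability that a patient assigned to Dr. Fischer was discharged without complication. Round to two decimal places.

The triage acuity-specific comparison favours Dr. Fischer throughout, but the pooled figures favour Dr. Murphy. The question is whether to condition on triage acuity.
The imbalance in triage acuity arose from how patients were allocated, not from anything the surgeon did; and triage acuity independently affects the outcome. The pooled gap is confounded — condition on triage acuity.
Standardising Dr. Fischer to the population triage acuity mix: 0.519·69/73 + 0.481·151/327 = 0.713.

0.71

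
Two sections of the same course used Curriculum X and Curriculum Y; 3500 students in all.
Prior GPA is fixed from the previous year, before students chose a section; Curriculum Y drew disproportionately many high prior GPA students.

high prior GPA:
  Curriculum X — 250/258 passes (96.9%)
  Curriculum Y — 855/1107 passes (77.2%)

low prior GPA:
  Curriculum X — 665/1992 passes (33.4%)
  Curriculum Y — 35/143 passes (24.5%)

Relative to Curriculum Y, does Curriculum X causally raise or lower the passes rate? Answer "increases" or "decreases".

increases

Within every prior GPA band level Curriculum X has the higher rate, yet pooled Curriculum Y does — Simpson's reversal.
Since prior GPA band is a pre-existing factor (not a product of the teaching method) and it affects the outcome on its own, it is a confounder. The stratified rates, not the pooled rate, identify the causal effect.
Within each level — high prior GPA: 96.9% vs 77.2%; low prior GPA: 33.4% vs 24.5% — Curriculum X is higher every time.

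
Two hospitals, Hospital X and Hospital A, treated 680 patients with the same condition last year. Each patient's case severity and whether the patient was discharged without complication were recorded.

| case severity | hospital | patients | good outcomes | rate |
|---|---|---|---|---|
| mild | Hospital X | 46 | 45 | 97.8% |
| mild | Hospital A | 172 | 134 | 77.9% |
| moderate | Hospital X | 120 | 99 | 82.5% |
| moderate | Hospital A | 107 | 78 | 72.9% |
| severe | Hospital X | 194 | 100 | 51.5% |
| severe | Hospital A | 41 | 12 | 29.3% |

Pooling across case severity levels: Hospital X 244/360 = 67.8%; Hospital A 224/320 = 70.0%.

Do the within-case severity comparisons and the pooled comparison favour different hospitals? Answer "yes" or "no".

yes

Within each case severity level (mild 97.8% vs 77.9%; moderate 82.5% vs 72.9%; severe 51.5% vs 29.3%), Hospital X has the higher rate every time. Pooled: 67.8% vs 70.0% — Hospital A has the higher rate overall. The two comparisons disagree.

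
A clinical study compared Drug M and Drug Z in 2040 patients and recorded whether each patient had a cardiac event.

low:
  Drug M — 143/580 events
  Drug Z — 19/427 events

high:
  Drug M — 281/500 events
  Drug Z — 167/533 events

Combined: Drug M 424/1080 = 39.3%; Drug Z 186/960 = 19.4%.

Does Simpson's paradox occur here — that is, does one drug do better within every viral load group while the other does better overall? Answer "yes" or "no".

Within each viral load level (low 24.7% vs 4.4%; high 56.2% vs 31.3%), Drug Z has the lower rate every time. Pooled: 39.3% vs 19.4% — Drug Z has the lower rate overall. They agree.

no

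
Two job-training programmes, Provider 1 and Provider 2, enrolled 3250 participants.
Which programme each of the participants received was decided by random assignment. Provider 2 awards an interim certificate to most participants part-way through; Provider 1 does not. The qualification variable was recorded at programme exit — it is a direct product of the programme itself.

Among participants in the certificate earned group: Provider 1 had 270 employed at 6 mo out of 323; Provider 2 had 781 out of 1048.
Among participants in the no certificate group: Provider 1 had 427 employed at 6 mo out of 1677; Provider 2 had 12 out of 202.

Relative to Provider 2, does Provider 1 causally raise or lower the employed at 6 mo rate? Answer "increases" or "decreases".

decreases

Qualification attained during the programme is downstream of the programme. One should not condition on a consequence of treatment, so the overall rates are the right comparison.
Pooled: Provider 1 34.8% vs Provider 2 63.4%; Provider 2 is higher overall.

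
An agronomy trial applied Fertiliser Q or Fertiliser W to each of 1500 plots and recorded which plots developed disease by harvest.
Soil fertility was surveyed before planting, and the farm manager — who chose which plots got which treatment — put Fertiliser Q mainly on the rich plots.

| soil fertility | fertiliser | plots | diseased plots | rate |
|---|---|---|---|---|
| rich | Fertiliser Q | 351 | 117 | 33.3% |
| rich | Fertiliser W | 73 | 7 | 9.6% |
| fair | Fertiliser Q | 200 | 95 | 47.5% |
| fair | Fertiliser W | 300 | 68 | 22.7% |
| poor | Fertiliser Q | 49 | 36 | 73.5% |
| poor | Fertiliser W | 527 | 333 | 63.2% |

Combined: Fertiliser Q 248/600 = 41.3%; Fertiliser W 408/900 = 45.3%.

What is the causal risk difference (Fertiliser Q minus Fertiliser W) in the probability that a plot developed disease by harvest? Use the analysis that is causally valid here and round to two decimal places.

+0.19

Nothing the fertiliser does changes soil fertility; the imbalance is an allocation artefact. With soil fertility also predicting the outcome, the pooled figure is confounded, and the within-stratum comparison is the causal one.
Adjusting over the population distribution of soil fertility: 0.283·(0.333−0.096) + 0.333·(0.475−0.227) + 0.384·(0.735−0.632) = +0.189.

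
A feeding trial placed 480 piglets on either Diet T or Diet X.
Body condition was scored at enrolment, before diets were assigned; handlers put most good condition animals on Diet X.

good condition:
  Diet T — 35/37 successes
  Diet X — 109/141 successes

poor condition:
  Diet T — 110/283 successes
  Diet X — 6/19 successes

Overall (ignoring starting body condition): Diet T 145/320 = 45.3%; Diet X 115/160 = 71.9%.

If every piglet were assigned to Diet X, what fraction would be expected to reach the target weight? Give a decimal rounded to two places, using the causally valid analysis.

Within every starting body condition level Diet T has the higher rate, yet pooled Diet X does — Simpson's reversal.
Since starting body condition is a pre-existing factor (not a product of the diet) and it affects the outcome on its own, it is a confounder. The stratified rates, not the pooled rate, identify the causal effect.
Standardising Diet X to the population starting body condition mix: 0.371·109/141 + 0.629·6/19 = 0.485.

0.49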